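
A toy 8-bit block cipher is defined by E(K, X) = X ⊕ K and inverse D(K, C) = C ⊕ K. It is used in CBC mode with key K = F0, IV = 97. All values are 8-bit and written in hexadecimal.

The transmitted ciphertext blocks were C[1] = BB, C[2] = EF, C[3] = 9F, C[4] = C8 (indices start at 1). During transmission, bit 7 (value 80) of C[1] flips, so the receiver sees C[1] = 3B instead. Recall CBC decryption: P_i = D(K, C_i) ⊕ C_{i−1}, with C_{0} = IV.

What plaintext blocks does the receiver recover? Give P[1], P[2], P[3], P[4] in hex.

Only C[1] changed, to 3B. In CBC, a change in C_i garbles P_i and flips the same bit in P_{i+1}. Decrypting the received ciphertext:
P[1]: D(K, 3B) = CB; CB ⊕ 97 = 5C.
P[2]: D(K, EF) = 1F; 1F ⊕ 3B = 24.
P[3]: D(K, 9F) = 6F; 6F ⊕ EF = 80.
P[4]: D(K, C8) = 38; 38 ⊕ 9F = A7.
Blocks that differ from the original plaintext: P[1], P[2].

P[1] = 5C, P[2] = 24, P[3] = 80, P[4] = A7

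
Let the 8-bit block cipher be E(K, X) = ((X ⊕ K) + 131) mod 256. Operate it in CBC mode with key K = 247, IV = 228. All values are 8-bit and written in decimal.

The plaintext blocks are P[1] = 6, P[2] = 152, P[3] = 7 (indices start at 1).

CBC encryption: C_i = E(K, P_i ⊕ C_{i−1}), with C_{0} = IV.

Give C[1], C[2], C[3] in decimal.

C[1]: P[1] ⊕ 228 = 226; E(K, 226) = 152.
C[2]: P[2] ⊕ 152 = 0; E(K, 0) = 122.
C[3]: P[3] ⊕ 122 = 125; E(K, 125) = 13.

C[1] = 152, C[2] = 122, C[3] = 13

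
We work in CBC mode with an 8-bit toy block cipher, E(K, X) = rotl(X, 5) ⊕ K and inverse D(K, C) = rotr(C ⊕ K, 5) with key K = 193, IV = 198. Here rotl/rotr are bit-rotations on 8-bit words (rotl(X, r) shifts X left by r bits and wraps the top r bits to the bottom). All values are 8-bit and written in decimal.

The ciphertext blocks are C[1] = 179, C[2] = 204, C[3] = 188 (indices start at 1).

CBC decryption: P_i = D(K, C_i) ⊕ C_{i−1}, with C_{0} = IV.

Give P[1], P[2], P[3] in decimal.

P[1]: D(K, 179) = 147; 147 ⊕ 198 = 85.
P[2]: D(K, 204) = 104; 104 ⊕ 179 = 219.
P[3]: D(K, 188) = 235; 235 ⊕ 204 = 39.

P[1] = 85, P[2] = 219, P[3] = 39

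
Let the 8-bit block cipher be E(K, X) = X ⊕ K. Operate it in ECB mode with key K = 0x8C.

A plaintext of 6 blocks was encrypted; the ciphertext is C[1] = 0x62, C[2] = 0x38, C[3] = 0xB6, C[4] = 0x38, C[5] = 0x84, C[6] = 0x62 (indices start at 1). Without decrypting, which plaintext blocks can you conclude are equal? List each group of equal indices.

ECB encrypts each block independently with the same key, so equal ciphertext blocks imply equal plaintext blocks.
C[1] = C[6] = 0x62, so P[1] = P[6].
C[2] = C[4] = 0x38, so P[2] = P[4].

P[1] = P[6]; P[2] = P[4]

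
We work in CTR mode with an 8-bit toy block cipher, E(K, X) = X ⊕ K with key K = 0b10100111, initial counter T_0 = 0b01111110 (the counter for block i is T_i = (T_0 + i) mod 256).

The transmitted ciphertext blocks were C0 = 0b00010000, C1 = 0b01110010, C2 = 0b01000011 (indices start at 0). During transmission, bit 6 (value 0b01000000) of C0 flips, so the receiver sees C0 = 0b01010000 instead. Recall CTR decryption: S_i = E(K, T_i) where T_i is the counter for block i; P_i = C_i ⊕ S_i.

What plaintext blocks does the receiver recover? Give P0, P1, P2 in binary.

Only C0 changed, to 0b01010000. In CTR, a change in C_i flips the same bit in P_i only; the keystream is unaffected. Decrypting the received ciphertext:
P0: T = 0b01111110, S = E(K, T) = 0b11011001; 0b01010000 ⊕ 0b11011001 = 0b10001001.
P1: T = 0b01111111, S = E(K, T) = 0b11011000; 0b01110010 ⊕ 0b11011000 = 0b10101010.
P2: T = 0b10000000, S = E(K, T) = 0b00100111; 0b01000011 ⊕ 0b00100111 = 0b01100100.
Blocks that differ from the original plaintext: P0.

P0 = 0b10001001, P1 = 0b10101010, P2 = 0b01100100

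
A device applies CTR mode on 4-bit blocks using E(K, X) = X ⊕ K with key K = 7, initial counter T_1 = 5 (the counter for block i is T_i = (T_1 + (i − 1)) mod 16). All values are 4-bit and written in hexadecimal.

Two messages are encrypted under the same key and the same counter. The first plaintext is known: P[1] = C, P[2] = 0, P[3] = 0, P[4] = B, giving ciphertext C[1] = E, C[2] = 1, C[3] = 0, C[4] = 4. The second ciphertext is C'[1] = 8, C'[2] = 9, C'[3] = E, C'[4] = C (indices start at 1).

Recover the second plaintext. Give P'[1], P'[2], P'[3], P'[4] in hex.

In CTR with a reused counter, both messages share the same keystream S_i, so C_i ⊕ C'_i = P_i ⊕ P'_i and thus P'_i = P_i ⊕ C_i ⊕ C'_i.
P'[1]: C ⊕ E ⊕ 8 = A.
P'[2]: 0 ⊕ 1 ⊕ 9 = 8.
P'[3]: 0 ⊕ 0 ⊕ E = E.
P'[4]: B ⊕ 4 ⊕ C = 3.

P'[1] = A, P'[2] = 8, P'[3] = E, P'[4] = 3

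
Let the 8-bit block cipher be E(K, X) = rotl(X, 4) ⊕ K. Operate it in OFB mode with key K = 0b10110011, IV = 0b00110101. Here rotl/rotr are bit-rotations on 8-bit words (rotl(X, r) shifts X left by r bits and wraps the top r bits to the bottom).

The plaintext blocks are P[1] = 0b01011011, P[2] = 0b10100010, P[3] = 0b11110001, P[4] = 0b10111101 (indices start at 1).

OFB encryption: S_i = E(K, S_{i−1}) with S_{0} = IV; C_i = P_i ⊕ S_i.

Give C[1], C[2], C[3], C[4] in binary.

C[1] = 0b10111011, C[2] = 0b00011111, C[3] = 0b10011001, C[4] = 0b10001000

C[1]: S = E(K, 0b00110101) = 0b11100000; 0b01011011 ⊕ 0b11100000 = 0b10111011.
C[2]: S = E(K, 0b11100000) = 0b10111101; 0b10100010 ⊕ 0b10111101 = 0b00011111.
C[3]: S = E(K, 0b10111101) = 0b01101000; 0b11110001 ⊕ 0b01101000 = 0b10011001.
C[4]: S = E(K, 0b01101000) = 0b00110101; 0b10111101 ⊕ 0b00110101 = 0b10001000.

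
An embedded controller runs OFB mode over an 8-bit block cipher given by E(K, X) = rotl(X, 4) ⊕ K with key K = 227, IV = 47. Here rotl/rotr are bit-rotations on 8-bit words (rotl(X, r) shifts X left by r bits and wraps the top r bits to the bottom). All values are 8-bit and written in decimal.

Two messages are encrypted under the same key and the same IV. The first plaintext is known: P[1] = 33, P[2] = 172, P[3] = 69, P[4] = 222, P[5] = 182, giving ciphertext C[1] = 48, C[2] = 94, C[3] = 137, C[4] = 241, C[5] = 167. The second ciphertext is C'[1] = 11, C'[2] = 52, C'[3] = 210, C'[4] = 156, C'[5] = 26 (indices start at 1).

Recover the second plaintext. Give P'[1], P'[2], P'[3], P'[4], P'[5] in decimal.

In OFB with a reused IV, both messages share the same keystream S_i, so C_i ⊕ C'_i = P_i ⊕ P'_i and thus P'_i = P_i ⊕ C_i ⊕ C'_i.
P'[1]: 33 ⊕ 48 ⊕ 11 = 26.
P'[2]: 172 ⊕ 94 ⊕ 52 = 198.
P'[3]: 69 ⊕ 137 ⊕ 210 = 30.
P'[4]: 222 ⊕ 241 ⊕ 156 = 179.
P'[5]: 182 ⊕ 167 ⊕ 26 = 11.

P'[1] = 26, P'[2] = 198, P'[3] = 30, P'[4] = 179, P'[5] = 11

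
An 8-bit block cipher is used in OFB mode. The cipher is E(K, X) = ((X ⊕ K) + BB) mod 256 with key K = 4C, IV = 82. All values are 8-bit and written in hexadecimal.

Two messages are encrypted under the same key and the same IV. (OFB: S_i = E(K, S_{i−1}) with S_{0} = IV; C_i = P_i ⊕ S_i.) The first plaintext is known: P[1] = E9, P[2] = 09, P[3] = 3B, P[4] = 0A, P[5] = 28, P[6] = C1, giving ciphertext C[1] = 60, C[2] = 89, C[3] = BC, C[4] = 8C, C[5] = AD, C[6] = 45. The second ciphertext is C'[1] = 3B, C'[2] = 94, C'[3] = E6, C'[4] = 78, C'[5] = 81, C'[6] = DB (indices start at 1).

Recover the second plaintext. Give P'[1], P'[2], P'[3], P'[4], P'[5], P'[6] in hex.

P'[1] = B2, P'[2] = 14, P'[3] = 61, P'[4] = FE, P'[5] = 04, P'[6] = 5F

In OFB with a reused IV, both messages share the same keystream S_i, so C_i ⊕ C'_i = P_i ⊕ P'_i and thus P'_i = P_i ⊕ C_i ⊕ C'_i.
P'[1]: E9 ⊕ 60 ⊕ 3B = B2.
P'[2]: 09 ⊕ 89 ⊕ 94 = 14.
P'[3]: 3B ⊕ BC ⊕ E6 = 61.
P'[4]: 0A ⊕ 8C ⊕ 78 = FE.
P'[5]: 28 ⊕ AD ⊕ 81 = 04.
P'[6]: C1 ⊕ 45 ⊕ DB = 5F.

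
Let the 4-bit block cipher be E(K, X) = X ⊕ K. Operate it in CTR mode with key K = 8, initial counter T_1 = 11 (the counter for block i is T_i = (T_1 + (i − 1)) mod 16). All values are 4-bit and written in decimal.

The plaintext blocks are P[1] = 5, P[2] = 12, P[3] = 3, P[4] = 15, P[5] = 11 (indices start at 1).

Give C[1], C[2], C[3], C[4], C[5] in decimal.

C[1] = 6, C[2] = 8, C[3] = 6, C[4] = 9, C[5] = 12

CTR encryption: S_i = E(K, T_i) where T_i is the counter for block i; C_i = P_i ⊕ S_i.
C[1]: T = 11, S = E(K, T) = 3; 5 ⊕ 3 = 6.
C[2]: T = 12, S = E(K, T) = 4; 12 ⊕ 4 = 8.
C[3]: T = 13, S = E(K, T) = 5; 3 ⊕ 5 = 6.
C[4]: T = 14, S = E(K, T) = 6; 15 ⊕ 6 = 9.
C[5]: T = 15, S = E(K, T) = 7; 11 ⊕ 7 = 12.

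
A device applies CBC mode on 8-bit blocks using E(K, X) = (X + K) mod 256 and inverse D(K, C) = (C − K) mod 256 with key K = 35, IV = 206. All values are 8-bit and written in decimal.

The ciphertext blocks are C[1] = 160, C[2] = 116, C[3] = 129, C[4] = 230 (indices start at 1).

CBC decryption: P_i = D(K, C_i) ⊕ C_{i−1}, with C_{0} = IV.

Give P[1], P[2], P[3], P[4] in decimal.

P[1]: D(K, 160) = 125; 125 ⊕ 206 = 179.
P[2]: D(K, 116) = 81; 81 ⊕ 160 = 241.
P[3]: D(K, 129) = 94; 94 ⊕ 116 = 42.
P[4]: D(K, 230) = 195; 195 ⊕ 129 = 66.

P[1] = 179, P[2] = 241, P[3] = 42, P[4] = 66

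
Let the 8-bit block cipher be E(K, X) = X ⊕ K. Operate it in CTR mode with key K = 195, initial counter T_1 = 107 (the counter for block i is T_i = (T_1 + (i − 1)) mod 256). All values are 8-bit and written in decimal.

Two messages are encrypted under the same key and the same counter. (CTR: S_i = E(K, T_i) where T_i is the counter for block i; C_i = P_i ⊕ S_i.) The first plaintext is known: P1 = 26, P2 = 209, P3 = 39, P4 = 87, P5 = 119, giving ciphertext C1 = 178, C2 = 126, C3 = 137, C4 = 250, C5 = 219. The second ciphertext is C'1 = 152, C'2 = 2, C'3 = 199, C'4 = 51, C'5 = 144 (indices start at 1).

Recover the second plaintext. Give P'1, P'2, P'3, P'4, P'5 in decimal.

In CTR with a reused counter, both messages share the same keystream S_i, so C_i ⊕ C'_i = P_i ⊕ P'_i and thus P'_i = P_i ⊕ C_i ⊕ C'_i.
P'1: 26 ⊕ 178 ⊕ 152 = 48.
P'2: 209 ⊕ 126 ⊕ 2 = 173.
P'3: 39 ⊕ 137 ⊕ 199 = 105.
P'4: 87 ⊕ 250 ⊕ 51 = 158.
P'5: 119 ⊕ 219 ⊕ 144 = 60.

P'1 = 48, P'2 = 173, P'3 = 105, P'4 = 158, P'5 = 60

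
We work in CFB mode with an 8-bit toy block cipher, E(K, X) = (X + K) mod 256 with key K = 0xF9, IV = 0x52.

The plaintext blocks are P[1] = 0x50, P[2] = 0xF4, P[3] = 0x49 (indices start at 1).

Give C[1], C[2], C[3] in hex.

CFB encryption: C_i = P_i ⊕ E(K, C_{i−1}), with C_{0} = IV.
C[1]: E(K, 0x52) = 0x4B; 0x50 ⊕ 0x4B = 0x1B.
C[2]: E(K, 0x1B) = 0x14; 0xF4 ⊕ 0x14 = 0xE0.
C[3]: E(K, 0xE0) = 0xD9; 0x49 ⊕ 0xD9 = 0x90.

C[1] = 0x1B, C[2] = 0xE0, C[3] = 0x90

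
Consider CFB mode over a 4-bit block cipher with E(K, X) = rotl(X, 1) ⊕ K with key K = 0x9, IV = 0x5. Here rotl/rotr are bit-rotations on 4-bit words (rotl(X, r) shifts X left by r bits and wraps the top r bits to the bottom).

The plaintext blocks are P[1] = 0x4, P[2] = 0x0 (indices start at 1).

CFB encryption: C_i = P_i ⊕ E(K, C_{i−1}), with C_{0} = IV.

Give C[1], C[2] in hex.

C[1]: E(K, 0x5) = 0x3; 0x4 ⊕ 0x3 = 0x7.
C[2]: E(K, 0x7) = 0x7; 0x0 ⊕ 0x7 = 0x7.

C[1] = 0x7, C[2] = 0x7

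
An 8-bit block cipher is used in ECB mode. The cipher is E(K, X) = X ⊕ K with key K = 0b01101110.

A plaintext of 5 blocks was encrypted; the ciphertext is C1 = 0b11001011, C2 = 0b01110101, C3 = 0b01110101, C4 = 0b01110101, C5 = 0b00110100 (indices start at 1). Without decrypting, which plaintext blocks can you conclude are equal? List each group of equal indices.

P2 = P3 = P4

ECB encrypts each block independently with the same key, so equal ciphertext blocks imply equal plaintext blocks.
C2 = C3 = C4 = 0b01110101, so P2 = P3 = P4.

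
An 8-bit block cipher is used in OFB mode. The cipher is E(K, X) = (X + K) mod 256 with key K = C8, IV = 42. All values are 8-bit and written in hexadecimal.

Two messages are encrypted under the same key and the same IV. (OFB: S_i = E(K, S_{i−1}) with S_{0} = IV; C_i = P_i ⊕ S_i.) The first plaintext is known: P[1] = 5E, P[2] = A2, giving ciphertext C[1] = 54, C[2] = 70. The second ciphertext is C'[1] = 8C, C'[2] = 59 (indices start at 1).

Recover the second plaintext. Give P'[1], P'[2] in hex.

In OFB with a reused IV, both messages share the same keystream S_i, so C_i ⊕ C'_i = P_i ⊕ P'_i and thus P'_i = P_i ⊕ C_i ⊕ C'_i.
P'[1]: 5E ⊕ 54 ⊕ 8C = 86.
P'[2]: A2 ⊕ 70 ⊕ 59 = 8B.

P'[1] = 86, P'[2] = 8B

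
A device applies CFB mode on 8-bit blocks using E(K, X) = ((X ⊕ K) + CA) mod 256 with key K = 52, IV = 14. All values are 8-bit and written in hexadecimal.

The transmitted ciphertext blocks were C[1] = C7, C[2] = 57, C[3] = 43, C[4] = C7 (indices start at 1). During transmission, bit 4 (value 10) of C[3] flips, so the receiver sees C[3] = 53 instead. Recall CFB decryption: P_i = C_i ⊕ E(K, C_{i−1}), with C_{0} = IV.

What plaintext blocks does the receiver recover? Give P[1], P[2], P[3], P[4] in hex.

Only C[3] changed, to 53. In CFB, a change in C_i flips the same bit in P_i and garbles P_{i+1}. Decrypting the received ciphertext:
P[1]: E(K, 14) = 10; C7 ⊕ 10 = D7.
P[2]: E(K, C7) = 5F; 57 ⊕ 5F = 08.
P[3]: E(K, 57) = CF; 53 ⊕ CF = 9C.
P[4]: E(K, 53) = CB; C7 ⊕ CB = 0C.
Blocks that differ from the original plaintext: P[3], P[4].

P[1] = D7, P[2] = 08, P[3] = 9C, P[4] = 0C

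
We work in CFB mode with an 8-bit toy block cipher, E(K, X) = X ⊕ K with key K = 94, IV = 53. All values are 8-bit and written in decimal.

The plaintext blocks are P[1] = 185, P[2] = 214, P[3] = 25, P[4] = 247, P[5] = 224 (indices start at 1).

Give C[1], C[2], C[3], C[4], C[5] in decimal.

CFB encryption: C_i = P_i ⊕ E(K, C_{i−1}), with C_{0} = IV.
C[1]: E(K, 53) = 107; 185 ⊕ 107 = 210.
C[2]: E(K, 210) = 140; 214 ⊕ 140 = 90.
C[3]: E(K, 90) = 4; 25 ⊕ 4 = 29.
C[4]: E(K, 29) = 67; 247 ⊕ 67 = 180.
C[5]: E(K, 180) = 234; 224 ⊕ 234 = 10.

C[1] = 210, C[2] = 90, C[3] = 29, C[4] = 180, C[5] = 10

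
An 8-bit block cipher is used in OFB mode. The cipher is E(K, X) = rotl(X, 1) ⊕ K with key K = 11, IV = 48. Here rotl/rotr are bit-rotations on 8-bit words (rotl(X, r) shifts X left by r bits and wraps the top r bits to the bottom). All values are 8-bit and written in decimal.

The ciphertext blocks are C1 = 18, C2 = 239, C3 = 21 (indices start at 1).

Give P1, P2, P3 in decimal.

P1 = 121, P2 = 50, P3 = 165

OFB decryption: S_i = E(K, S_{i−1}) with S_{0} = IV; P_i = C_i ⊕ S_i.
P1: S = E(K, 48) = 107; 18 ⊕ 107 = 121.
P2: S = E(K, 107) = 221; 239 ⊕ 221 = 50.
P3: S = E(K, 221) = 176; 21 ⊕ 176 = 165.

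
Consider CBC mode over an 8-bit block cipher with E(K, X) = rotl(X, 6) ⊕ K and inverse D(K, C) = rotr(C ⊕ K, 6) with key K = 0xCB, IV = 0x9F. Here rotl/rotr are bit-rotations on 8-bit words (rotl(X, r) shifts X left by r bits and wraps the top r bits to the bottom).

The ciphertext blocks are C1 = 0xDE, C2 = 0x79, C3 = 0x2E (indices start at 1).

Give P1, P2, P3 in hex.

P1 = 0xCB, P2 = 0x14, P3 = 0xEE

CBC decryption: P_i = D(K, C_i) ⊕ C_{i−1}, with C_{0} = IV.
P1: D(K, 0xDE) = 0x54; 0x54 ⊕ 0x9F = 0xCB.
P2: D(K, 0x79) = 0xCA; 0xCA ⊕ 0xDE = 0x14.
P3: D(K, 0x2E) = 0x97; 0x97 ⊕ 0x79 = 0xEE.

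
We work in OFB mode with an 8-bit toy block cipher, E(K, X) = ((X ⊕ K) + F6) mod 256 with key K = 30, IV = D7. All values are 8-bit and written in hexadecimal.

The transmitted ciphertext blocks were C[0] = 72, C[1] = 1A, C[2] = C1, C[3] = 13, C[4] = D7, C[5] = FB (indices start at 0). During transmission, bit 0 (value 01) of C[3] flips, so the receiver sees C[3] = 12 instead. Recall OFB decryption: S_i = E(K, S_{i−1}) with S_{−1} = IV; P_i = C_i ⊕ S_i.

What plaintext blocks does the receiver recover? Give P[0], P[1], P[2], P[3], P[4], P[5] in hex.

P[0] = AF, P[1] = F9, P[2] = 08, P[3] = FD, P[4] = 02, P[5] = 20

Only C[3] changed, to 12. In OFB, a change in C_i flips the same bit in P_i only; the keystream is unaffected. Decrypting the received ciphertext:
P[0]: S = E(K, D7) = DD; 72 ⊕ DD = AF.
P[1]: S = E(K, DD) = E3; 1A ⊕ E3 = F9.
P[2]: S = E(K, E3) = C9; C1 ⊕ C9 = 08.
P[3]: S = E(K, C9) = EF; 12 ⊕ EF = FD.
P[4]: S = E(K, EF) = D5; D7 ⊕ D5 = 02.
P[5]: S = E(K, D5) = DB; FB ⊕ DB = 20.
Blocks that differ from the original plaintext: P[3].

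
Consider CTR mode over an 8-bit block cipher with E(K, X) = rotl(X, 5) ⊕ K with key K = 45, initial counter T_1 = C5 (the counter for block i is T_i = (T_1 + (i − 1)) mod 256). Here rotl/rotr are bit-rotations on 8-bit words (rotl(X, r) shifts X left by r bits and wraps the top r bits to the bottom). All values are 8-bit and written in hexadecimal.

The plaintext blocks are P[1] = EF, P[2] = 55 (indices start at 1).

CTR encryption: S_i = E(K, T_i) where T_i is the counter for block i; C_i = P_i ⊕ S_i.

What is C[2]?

C[1]: T = C5, S = E(K, T) = FD; EF ⊕ FD = 12.
C[2]: T = C6, S = E(K, T) = 9D; 55 ⊕ 9D = C8.

C[2] = C8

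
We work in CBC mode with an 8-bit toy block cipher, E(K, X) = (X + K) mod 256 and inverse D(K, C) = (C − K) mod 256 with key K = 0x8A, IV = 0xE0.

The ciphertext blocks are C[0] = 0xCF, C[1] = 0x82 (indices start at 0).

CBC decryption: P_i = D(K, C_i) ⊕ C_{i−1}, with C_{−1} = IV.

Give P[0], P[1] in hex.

P[0] = 0xA5, P[1] = 0x37

P[0]: D(K, 0xCF) = 0x45; 0x45 ⊕ 0xE0 = 0xA5.
P[1]: D(K, 0x82) = 0xF8; 0xF8 ⊕ 0xCF = 0x37.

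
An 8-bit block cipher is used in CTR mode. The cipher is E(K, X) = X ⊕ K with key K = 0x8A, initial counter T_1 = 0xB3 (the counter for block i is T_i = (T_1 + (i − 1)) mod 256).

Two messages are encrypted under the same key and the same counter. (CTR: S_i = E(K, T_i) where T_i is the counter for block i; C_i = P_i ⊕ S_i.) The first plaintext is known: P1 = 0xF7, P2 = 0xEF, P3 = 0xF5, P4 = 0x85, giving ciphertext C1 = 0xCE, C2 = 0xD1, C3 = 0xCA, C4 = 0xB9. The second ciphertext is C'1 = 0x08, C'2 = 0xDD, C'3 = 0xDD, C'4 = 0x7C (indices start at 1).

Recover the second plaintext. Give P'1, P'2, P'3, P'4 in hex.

P'1 = 0x31, P'2 = 0xE3, P'3 = 0xE2, P'4 = 0x40

In CTR with a reused counter, both messages share the same keystream S_i, so C_i ⊕ C'_i = P_i ⊕ P'_i and thus P'_i = P_i ⊕ C_i ⊕ C'_i.
P'1: 0xF7 ⊕ 0xCE ⊕ 0x08 = 0x31.
P'2: 0xEF ⊕ 0xD1 ⊕ 0xDD = 0xE3.
P'3: 0xF5 ⊕ 0xCA ⊕ 0xDD = 0xE2.
P'4: 0x85 ⊕ 0xB9 ⊕ 0x7C = 0x40.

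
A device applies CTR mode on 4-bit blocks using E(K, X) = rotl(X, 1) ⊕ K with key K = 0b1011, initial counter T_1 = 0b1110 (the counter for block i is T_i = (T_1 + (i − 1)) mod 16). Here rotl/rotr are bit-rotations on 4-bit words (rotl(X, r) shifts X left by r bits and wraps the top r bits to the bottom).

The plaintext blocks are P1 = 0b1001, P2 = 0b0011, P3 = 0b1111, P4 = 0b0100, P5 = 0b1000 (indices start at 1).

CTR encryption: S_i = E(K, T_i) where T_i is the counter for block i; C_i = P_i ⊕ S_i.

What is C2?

C1: T = 0b1110, S = E(K, T) = 0b0110; 0b1001 ⊕ 0b0110 = 0b1111.
C2: T = 0b1111, S = E(K, T) = 0b0100; 0b0011 ⊕ 0b0100 = 0b0111.

C2 = 0b0111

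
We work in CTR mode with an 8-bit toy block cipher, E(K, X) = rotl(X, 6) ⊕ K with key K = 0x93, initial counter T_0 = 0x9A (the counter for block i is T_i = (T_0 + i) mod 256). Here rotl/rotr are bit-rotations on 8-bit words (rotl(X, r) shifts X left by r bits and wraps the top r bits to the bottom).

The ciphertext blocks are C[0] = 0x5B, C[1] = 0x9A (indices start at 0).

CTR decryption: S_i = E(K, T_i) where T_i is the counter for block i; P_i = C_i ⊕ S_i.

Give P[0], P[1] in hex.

P[0]: T = 0x9A, S = E(K, T) = 0x35; 0x5B ⊕ 0x35 = 0x6E.
P[1]: T = 0x9B, S = E(K, T) = 0x75; 0x9A ⊕ 0x75 = 0xEF.

P[0] = 0x6E, P[1] = 0xEF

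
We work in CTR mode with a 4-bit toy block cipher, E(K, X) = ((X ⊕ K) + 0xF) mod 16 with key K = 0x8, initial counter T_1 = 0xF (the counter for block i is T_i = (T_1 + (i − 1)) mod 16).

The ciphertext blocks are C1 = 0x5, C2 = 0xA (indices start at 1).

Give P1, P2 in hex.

CTR decryption: S_i = E(K, T_i) where T_i is the counter for block i; P_i = C_i ⊕ S_i.
P1: T = 0xF, S = E(K, T) = 0x6; 0x5 ⊕ 0x6 = 0x3.
P2: T = 0x0, S = E(K, T) = 0x7; 0xA ⊕ 0x7 = 0xD.

P1 = 0x3, P2 = 0xD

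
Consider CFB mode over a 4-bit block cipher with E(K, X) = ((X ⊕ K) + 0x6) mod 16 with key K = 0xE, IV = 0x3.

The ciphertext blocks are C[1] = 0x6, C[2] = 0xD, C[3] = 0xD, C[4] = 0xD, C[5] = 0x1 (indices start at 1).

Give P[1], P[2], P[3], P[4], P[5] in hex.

CFB decryption: P_i = C_i ⊕ E(K, C_{i−1}), with C_{0} = IV.
P[1]: E(K, 0x3) = 0x3; 0x6 ⊕ 0x3 = 0x5.
P[2]: E(K, 0x6) = 0xE; 0xD ⊕ 0xE = 0x3.
P[3]: E(K, 0xD) = 0x9; 0xD ⊕ 0x9 = 0x4.
P[4]: E(K, 0xD) = 0x9; 0xD ⊕ 0x9 = 0x4.
P[5]: E(K, 0xD) = 0x9; 0x1 ⊕ 0x9 = 0x8.

P[1] = 0x5, P[2] = 0x3, P[3] = 0x4, P[4] = 0x4, P[5] = 0x8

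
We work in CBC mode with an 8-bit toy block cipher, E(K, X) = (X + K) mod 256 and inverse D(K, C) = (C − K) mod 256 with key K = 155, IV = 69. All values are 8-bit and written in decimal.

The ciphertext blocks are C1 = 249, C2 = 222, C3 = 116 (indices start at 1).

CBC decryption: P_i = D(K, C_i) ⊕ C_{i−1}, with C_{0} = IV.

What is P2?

P2 = 186

P2: D(K, 222) = 67; 67 ⊕ 249 = 186.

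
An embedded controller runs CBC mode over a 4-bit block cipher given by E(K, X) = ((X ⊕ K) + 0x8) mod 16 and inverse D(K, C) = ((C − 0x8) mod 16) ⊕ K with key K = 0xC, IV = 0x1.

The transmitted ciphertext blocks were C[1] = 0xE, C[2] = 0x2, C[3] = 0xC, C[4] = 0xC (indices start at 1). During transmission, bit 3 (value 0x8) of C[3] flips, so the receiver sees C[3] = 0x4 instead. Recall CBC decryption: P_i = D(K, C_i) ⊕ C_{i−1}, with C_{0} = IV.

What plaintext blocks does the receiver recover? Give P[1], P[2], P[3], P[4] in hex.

P[1] = 0xB, P[2] = 0x8, P[3] = 0x2, P[4] = 0xC

Only C[3] changed, to 0x4. In CBC, a change in C_i garbles P_i and flips the same bit in P_{i+1}. Decrypting the received ciphertext:
P[1]: D(K, 0xE) = 0xA; 0xA ⊕ 0x1 = 0xB.
P[2]: D(K, 0x2) = 0x6; 0x6 ⊕ 0xE = 0x8.
P[3]: D(K, 0x4) = 0x0; 0x0 ⊕ 0x2 = 0x2.
P[4]: D(K, 0xC) = 0x8; 0x8 ⊕ 0x4 = 0xC.
Blocks that differ from the original plaintext: P[3], P[4].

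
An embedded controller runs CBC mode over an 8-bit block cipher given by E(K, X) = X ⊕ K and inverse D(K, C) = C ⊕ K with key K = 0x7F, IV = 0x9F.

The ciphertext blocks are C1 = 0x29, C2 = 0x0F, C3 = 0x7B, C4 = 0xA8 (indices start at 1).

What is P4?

CBC decryption: P_i = D(K, C_i) ⊕ C_{i−1}, with C_{0} = IV.
P4: D(K, 0xA8) = 0xD7; 0xD7 ⊕ 0x7B = 0xAC.

P4 = 0xAC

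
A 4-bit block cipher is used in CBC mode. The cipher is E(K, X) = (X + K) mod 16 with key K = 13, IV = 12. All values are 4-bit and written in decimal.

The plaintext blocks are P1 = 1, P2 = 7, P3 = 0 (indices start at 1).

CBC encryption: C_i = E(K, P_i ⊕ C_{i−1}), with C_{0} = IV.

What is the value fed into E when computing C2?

13

C1: P1 ⊕ 12 = 13; E(K, 13) = 10.
C2: P2 ⊕ 10 = 13; E(K, 13) = 10.
So the input to E for block 2 is 13.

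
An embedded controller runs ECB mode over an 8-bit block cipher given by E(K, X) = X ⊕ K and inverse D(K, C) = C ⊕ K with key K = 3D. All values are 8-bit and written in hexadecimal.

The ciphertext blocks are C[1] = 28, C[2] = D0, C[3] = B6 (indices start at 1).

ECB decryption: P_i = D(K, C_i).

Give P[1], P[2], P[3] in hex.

P[1] = 15, P[2] = ED, P[3] = 8B

P[1]: D(K, 28) = 15.
P[2]: D(K, D0) = ED.
P[3]: D(K, B6) = 8B.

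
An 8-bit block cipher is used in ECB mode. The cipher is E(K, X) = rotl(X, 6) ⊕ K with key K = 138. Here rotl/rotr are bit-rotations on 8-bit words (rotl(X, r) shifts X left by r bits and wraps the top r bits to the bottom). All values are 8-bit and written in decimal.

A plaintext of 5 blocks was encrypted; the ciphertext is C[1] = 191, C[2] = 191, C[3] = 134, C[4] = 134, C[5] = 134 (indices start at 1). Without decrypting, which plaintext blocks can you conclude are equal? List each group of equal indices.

P[1] = P[2]; P[3] = P[4] = P[5]

ECB encrypts each block independently with the same key, so equal ciphertext blocks imply equal plaintext blocks.
C[1] = C[2] = 191, so P[1] = P[2].
C[3] = C[4] = C[5] = 134, so P[3] = P[4] = P[5].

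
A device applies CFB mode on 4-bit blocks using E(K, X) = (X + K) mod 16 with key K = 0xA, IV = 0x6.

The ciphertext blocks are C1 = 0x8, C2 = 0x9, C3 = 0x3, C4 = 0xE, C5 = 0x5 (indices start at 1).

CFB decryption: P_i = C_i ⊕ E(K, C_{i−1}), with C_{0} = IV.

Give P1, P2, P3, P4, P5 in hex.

P1: E(K, 0x6) = 0x0; 0x8 ⊕ 0x0 = 0x8.
P2: E(K, 0x8) = 0x2; 0x9 ⊕ 0x2 = 0xB.
P3: E(K, 0x9) = 0x3; 0x3 ⊕ 0x3 = 0x0.
P4: E(K, 0x3) = 0xD; 0xE ⊕ 0xD = 0x3.
P5: E(K, 0xE) = 0x8; 0x5 ⊕ 0x8 = 0xD.

P1 = 0x8, P2 = 0xB, P3 = 0x0, P4 = 0x3, P5 = 0xD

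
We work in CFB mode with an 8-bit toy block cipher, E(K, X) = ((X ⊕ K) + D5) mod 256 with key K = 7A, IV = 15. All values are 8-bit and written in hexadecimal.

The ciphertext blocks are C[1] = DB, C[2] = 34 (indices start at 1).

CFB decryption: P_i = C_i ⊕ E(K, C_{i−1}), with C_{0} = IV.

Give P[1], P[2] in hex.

P[1] = 9F, P[2] = 42

P[1]: E(K, 15) = 44; DB ⊕ 44 = 9F.
P[2]: E(K, DB) = 76; 34 ⊕ 76 = 42.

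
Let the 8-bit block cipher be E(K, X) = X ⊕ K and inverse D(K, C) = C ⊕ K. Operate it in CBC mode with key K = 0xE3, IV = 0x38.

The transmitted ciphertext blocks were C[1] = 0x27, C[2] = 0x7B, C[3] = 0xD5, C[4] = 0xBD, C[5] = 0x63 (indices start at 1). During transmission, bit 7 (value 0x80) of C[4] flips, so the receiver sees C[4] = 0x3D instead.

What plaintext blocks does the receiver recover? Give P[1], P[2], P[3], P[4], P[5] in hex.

P[1] = 0xFC, P[2] = 0xBF, P[3] = 0x4D, P[4] = 0x0B, P[5] = 0xBD

CBC decryption: P_i = D(K, C_i) ⊕ C_{i−1}, with C_{0} = IV.
Only C[4] changed, to 0x3D. In CBC, a change in C_i garbles P_i and flips the same bit in P_{i+1}. Decrypting the received ciphertext:
P[1]: D(K, 0x27) = 0xC4; 0xC4 ⊕ 0x38 = 0xFC.
P[2]: D(K, 0x7B) = 0x98; 0x98 ⊕ 0x27 = 0xBF.
P[3]: D(K, 0xD5) = 0x36; 0x36 ⊕ 0x7B = 0x4D.
P[4]: D(K, 0x3D) = 0xDE; 0xDE ⊕ 0xD5 = 0x0B.
P[5]: D(K, 0x63) = 0x80; 0x80 ⊕ 0x3D = 0xBD.
Blocks that differ from the original plaintext: P[4], P[5].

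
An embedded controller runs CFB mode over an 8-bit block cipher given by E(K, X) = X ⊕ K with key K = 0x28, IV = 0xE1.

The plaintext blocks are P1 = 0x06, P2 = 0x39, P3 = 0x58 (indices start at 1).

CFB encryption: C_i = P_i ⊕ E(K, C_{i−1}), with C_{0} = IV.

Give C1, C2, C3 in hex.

C1 = 0xCF, C2 = 0xDE, C3 = 0xAE

C1: E(K, 0xE1) = 0xC9; 0x06 ⊕ 0xC9 = 0xCF.
C2: E(K, 0xCF) = 0xE7; 0x39 ⊕ 0xE7 = 0xDE.
C3: E(K, 0xDE) = 0xF6; 0x58 ⊕ 0xF6 = 0xAE.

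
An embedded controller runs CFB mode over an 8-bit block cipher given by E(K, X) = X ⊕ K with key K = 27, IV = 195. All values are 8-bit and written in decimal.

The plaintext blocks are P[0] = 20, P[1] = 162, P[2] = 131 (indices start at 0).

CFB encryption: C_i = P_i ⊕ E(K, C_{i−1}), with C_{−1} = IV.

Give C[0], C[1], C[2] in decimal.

C[0] = 204, C[1] = 117, C[2] = 237

C[0]: E(K, 195) = 216; 20 ⊕ 216 = 204.
C[1]: E(K, 204) = 215; 162 ⊕ 215 = 117.
C[2]: E(K, 117) = 110; 131 ⊕ 110 = 237.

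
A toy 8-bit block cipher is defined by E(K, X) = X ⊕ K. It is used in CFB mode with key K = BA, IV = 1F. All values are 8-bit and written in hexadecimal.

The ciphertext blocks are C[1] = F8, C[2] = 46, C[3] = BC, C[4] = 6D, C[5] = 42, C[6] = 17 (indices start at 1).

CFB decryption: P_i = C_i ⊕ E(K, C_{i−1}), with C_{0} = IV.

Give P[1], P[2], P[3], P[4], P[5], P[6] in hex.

P[1]: E(K, 1F) = A5; F8 ⊕ A5 = 5D.
P[2]: E(K, F8) = 42; 46 ⊕ 42 = 04.
P[3]: E(K, 46) = FC; BC ⊕ FC = 40.
P[4]: E(K, BC) = 06; 6D ⊕ 06 = 6B.
P[5]: E(K, 6D) = D7; 42 ⊕ D7 = 95.
P[6]: E(K, 42) = F8; 17 ⊕ F8 = EF.

P[1] = 5D, P[2] = 04, P[3] = 40, P[4] = 6B, P[5] = 95, P[6] = EF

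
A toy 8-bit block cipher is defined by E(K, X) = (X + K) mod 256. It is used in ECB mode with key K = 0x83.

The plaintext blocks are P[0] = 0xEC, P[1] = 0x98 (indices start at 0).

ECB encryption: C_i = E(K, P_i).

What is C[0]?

C[0]: E(K, 0xEC) = 0x6F.

C[0] = 0x6F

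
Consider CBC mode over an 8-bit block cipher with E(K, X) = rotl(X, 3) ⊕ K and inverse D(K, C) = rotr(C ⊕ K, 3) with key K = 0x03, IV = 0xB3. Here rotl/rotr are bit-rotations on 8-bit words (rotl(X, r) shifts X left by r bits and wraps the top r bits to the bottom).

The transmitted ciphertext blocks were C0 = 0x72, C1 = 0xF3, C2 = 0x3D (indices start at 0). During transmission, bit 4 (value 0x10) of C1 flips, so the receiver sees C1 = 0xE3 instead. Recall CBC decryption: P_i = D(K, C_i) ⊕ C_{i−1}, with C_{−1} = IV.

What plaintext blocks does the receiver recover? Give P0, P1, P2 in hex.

Only C1 changed, to 0xE3. In CBC, a change in C_i garbles P_i and flips the same bit in P_{i+1}. Decrypting the received ciphertext:
P0: D(K, 0x72) = 0x2E; 0x2E ⊕ 0xB3 = 0x9D.
P1: D(K, 0xE3) = 0x1C; 0x1C ⊕ 0x72 = 0x6E.
P2: D(K, 0x3D) = 0xC7; 0xC7 ⊕ 0xE3 = 0x24.
Blocks that differ from the original plaintext: P1, P2.

P0 = 0x9D, P1 = 0x6E, P2 = 0x24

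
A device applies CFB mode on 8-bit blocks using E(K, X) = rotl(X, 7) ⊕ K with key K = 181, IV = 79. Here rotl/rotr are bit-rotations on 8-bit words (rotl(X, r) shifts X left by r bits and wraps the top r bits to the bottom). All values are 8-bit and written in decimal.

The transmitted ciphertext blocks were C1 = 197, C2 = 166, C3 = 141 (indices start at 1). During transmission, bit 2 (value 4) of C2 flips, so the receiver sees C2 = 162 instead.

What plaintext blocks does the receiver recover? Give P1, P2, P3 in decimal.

CFB decryption: P_i = C_i ⊕ E(K, C_{i−1}), with C_{0} = IV.
Only C2 changed, to 162. In CFB, a change in C_i flips the same bit in P_i and garbles P_{i+1}. Decrypting the received ciphertext:
P1: E(K, 79) = 18; 197 ⊕ 18 = 215.
P2: E(K, 197) = 87; 162 ⊕ 87 = 245.
P3: E(K, 162) = 228; 141 ⊕ 228 = 105.
Blocks that differ from the original plaintext: P2, P3.

P1 = 215, P2 = 245, P3 = 105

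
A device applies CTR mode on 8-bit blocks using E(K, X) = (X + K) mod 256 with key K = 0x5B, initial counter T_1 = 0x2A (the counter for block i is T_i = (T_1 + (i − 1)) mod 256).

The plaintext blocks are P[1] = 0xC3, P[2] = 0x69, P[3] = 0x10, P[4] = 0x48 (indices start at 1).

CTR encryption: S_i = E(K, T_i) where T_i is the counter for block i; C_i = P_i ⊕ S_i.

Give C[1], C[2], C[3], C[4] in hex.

C[1]: T = 0x2A, S = E(K, T) = 0x85; 0xC3 ⊕ 0x85 = 0x46.
C[2]: T = 0x2B, S = E(K, T) = 0x86; 0x69 ⊕ 0x86 = 0xEF.
C[3]: T = 0x2C, S = E(K, T) = 0x87; 0x10 ⊕ 0x87 = 0x97.
C[4]: T = 0x2D, S = E(K, T) = 0x88; 0x48 ⊕ 0x88 = 0xC0.

C[1] = 0x46, C[2] = 0xEF, C[3] = 0x97, C[4] = 0xC0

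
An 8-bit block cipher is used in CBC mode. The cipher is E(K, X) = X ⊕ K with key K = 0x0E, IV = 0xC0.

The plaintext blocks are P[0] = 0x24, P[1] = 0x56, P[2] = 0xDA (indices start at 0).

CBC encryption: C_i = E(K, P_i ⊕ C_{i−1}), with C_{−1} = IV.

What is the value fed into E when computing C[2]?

C[0]: P[0] ⊕ 0xC0 = 0xE4; E(K, 0xE4) = 0xEA.
C[1]: P[1] ⊕ 0xEA = 0xBC; E(K, 0xBC) = 0xB2.
C[2]: P[2] ⊕ 0xB2 = 0x68; E(K, 0x68) = 0x66.
So the input to E for block [2] is 0x68.

0x68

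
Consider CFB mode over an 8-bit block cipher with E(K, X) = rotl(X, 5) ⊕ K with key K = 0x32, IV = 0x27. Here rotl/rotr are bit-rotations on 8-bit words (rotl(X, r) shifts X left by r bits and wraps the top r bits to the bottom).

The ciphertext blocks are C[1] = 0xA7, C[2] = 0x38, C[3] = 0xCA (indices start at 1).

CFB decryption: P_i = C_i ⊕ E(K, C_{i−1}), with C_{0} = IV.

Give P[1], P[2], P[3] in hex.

P[1]: E(K, 0x27) = 0xD6; 0xA7 ⊕ 0xD6 = 0x71.
P[2]: E(K, 0xA7) = 0xC6; 0x38 ⊕ 0xC6 = 0xFE.
P[3]: E(K, 0x38) = 0x35; 0xCA ⊕ 0x35 = 0xFF.

P[1] = 0x71, P[2] = 0xFE, P[3] = 0xFF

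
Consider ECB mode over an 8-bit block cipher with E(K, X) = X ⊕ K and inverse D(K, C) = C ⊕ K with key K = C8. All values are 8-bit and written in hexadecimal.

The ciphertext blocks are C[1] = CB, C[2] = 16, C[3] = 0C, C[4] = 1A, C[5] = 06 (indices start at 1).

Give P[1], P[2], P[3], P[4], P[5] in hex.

P[1] = 03, P[2] = DE, P[3] = C4, P[4] = D2, P[5] = CE

ECB decryption: P_i = D(K, C_i).
P[1]: D(K, CB) = 03.
P[2]: D(K, 16) = DE.
P[3]: D(K, 0C) = C4.
P[4]: D(K, 1A) = D2.
P[5]: D(K, 06) = CE.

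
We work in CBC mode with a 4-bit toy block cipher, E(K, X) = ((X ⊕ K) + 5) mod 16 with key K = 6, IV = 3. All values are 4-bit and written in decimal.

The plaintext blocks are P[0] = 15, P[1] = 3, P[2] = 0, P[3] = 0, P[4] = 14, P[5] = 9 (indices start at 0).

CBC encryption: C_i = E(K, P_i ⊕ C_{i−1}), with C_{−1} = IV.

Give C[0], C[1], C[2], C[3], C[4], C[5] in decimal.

C[0]: P[0] ⊕ 3 = 12; E(K, 12) = 15.
C[1]: P[1] ⊕ 15 = 12; E(K, 12) = 15.
C[2]: P[2] ⊕ 15 = 15; E(K, 15) = 14.
C[3]: P[3] ⊕ 14 = 14; E(K, 14) = 13.
C[4]: P[4] ⊕ 13 = 3; E(K, 3) = 10.
C[5]: P[5] ⊕ 10 = 3; E(K, 3) = 10.

C[0] = 15, C[1] = 15, C[2] = 14, C[3] = 13, C[4] = 10, C[5] = 10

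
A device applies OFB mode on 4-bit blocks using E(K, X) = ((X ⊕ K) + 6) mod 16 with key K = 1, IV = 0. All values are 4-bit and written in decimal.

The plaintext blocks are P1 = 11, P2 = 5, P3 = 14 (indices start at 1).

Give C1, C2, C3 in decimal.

C1 = 12, C2 = 9, C3 = 13

OFB encryption: S_i = E(K, S_{i−1}) with S_{0} = IV; C_i = P_i ⊕ S_i.
C1: S = E(K, 0) = 7; 11 ⊕ 7 = 12.
C2: S = E(K, 7) = 12; 5 ⊕ 12 = 9.
C3: S = E(K, 12) = 3; 14 ⊕ 3 = 13.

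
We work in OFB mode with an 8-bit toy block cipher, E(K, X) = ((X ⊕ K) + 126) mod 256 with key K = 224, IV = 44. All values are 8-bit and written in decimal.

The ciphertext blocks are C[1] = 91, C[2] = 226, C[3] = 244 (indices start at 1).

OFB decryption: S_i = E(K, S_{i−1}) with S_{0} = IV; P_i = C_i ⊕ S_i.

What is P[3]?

P[1]: S = E(K, 44) = 74; 91 ⊕ 74 = 17.
P[2]: S = E(K, 74) = 40; 226 ⊕ 40 = 202.
P[3]: S = E(K, 40) = 70; 244 ⊕ 70 = 178.

P[3] = 178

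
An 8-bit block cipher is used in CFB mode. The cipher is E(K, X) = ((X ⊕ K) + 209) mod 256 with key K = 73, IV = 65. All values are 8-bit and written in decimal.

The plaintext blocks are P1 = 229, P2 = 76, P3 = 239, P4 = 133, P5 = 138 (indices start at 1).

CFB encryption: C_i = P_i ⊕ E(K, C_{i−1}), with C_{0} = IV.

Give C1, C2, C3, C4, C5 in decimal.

C1 = 60, C2 = 10, C3 = 251, C4 = 6, C5 = 170

C1: E(K, 65) = 217; 229 ⊕ 217 = 60.
C2: E(K, 60) = 70; 76 ⊕ 70 = 10.
C3: E(K, 10) = 20; 239 ⊕ 20 = 251.
C4: E(K, 251) = 131; 133 ⊕ 131 = 6.
C5: E(K, 6) = 32; 138 ⊕ 32 = 170.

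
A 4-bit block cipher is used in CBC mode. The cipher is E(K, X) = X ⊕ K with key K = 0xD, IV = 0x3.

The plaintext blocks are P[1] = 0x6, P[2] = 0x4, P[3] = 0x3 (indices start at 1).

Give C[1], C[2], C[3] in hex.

CBC encryption: C_i = E(K, P_i ⊕ C_{i−1}), with C_{0} = IV.
C[1]: P[1] ⊕ 0x3 = 0x5; E(K, 0x5) = 0x8.
C[2]: P[2] ⊕ 0x8 = 0xC; E(K, 0xC) = 0x1.
C[3]: P[3] ⊕ 0x1 = 0x2; E(K, 0x2) = 0xF.

C[1] = 0x8, C[2] = 0x1, C[3] = 0xF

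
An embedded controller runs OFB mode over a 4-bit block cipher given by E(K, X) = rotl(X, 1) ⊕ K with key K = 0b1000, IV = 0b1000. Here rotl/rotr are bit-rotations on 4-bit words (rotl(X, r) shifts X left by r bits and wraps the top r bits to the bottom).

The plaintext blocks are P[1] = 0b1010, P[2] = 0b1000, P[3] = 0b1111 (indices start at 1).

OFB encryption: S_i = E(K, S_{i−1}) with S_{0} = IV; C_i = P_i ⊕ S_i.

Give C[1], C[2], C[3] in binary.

C[1]: S = E(K, 0b1000) = 0b1001; 0b1010 ⊕ 0b1001 = 0b0011.
C[2]: S = E(K, 0b1001) = 0b1011; 0b1000 ⊕ 0b1011 = 0b0011.
C[3]: S = E(K, 0b1011) = 0b1111; 0b1111 ⊕ 0b1111 = 0b0000.

C[1] = 0b0011, C[2] = 0b0011, C[3] = 0b0000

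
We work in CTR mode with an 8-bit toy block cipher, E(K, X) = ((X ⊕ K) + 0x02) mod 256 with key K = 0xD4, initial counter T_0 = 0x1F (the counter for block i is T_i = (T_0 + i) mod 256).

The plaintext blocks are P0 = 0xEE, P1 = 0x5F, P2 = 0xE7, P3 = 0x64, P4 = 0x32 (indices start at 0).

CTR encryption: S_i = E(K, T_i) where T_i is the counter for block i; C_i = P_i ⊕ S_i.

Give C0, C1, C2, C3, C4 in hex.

C0: T = 0x1F, S = E(K, T) = 0xCD; 0xEE ⊕ 0xCD = 0x23.
C1: T = 0x20, S = E(K, T) = 0xF6; 0x5F ⊕ 0xF6 = 0xA9.
C2: T = 0x21, S = E(K, T) = 0xF7; 0xE7 ⊕ 0xF7 = 0x10.
C3: T = 0x22, S = E(K, T) = 0xF8; 0x64 ⊕ 0xF8 = 0x9C.
C4: T = 0x23, S = E(K, T) = 0xF9; 0x32 ⊕ 0xF9 = 0xCB.

C0 = 0x23, C1 = 0xA9, C2 = 0x10, C3 = 0x9C, C4 = 0xCB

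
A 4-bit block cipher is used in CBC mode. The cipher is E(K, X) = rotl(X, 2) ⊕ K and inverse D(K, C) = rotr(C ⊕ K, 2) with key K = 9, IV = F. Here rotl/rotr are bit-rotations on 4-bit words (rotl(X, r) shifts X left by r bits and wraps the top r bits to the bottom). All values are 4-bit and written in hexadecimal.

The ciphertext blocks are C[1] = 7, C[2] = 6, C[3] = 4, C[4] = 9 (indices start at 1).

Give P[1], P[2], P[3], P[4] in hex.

CBC decryption: P_i = D(K, C_i) ⊕ C_{i−1}, with C_{0} = IV.
P[1]: D(K, 7) = B; B ⊕ F = 4.
P[2]: D(K, 6) = F; F ⊕ 7 = 8.
P[3]: D(K, 4) = 7; 7 ⊕ 6 = 1.
P[4]: D(K, 9) = 0; 0 ⊕ 4 = 4.

P[1] = 4, P[2] = 8, P[3] = 1, P[4] = 4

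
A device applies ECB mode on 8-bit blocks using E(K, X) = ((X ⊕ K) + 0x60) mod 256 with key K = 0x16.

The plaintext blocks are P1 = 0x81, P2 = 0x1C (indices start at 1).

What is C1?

C1 = 0xF7

ECB encryption: C_i = E(K, P_i).
C1: E(K, 0x81) = 0xF7.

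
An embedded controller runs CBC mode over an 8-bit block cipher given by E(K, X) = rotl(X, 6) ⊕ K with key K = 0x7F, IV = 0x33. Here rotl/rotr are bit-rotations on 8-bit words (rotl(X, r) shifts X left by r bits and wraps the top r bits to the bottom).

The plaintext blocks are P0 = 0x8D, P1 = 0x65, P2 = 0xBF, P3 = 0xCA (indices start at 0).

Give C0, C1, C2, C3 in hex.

C0 = 0xD0, C1 = 0x12, C2 = 0x14, C3 = 0xC8

CBC encryption: C_i = E(K, P_i ⊕ C_{i−1}), with C_{−1} = IV.
C0: P0 ⊕ 0x33 = 0xBE; E(K, 0xBE) = 0xD0.
C1: P1 ⊕ 0xD0 = 0xB5; E(K, 0xB5) = 0x12.
C2: P2 ⊕ 0x12 = 0xAD; E(K, 0xAD) = 0x14.
C3: P3 ⊕ 0x14 = 0xDE; E(K, 0xDE) = 0xC8.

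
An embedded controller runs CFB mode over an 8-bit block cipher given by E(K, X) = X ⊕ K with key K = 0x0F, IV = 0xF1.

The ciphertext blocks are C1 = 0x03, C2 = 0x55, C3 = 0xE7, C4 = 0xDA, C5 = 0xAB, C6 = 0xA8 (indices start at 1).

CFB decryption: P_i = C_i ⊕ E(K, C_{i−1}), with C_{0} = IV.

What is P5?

P5 = 0x7E

P5: E(K, 0xDA) = 0xD5; 0xAB ⊕ 0xD5 = 0x7E.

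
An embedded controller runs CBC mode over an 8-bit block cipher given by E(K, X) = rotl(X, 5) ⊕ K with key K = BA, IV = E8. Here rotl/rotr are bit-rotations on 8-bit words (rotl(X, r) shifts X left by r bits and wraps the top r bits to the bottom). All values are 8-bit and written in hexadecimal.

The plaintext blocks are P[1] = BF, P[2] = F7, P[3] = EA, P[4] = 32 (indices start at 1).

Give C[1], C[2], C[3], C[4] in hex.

C[1] = 50, C[2] = 4E, C[3] = 2E, C[4] = 39

CBC encryption: C_i = E(K, P_i ⊕ C_{i−1}), with C_{0} = IV.
C[1]: P[1] ⊕ E8 = 57; E(K, 57) = 50.
C[2]: P[2] ⊕ 50 = A7; E(K, A7) = 4E.
C[3]: P[3] ⊕ 4E = A4; E(K, A4) = 2E.
C[4]: P[4] ⊕ 2E = 1C; E(K, 1C) = 39.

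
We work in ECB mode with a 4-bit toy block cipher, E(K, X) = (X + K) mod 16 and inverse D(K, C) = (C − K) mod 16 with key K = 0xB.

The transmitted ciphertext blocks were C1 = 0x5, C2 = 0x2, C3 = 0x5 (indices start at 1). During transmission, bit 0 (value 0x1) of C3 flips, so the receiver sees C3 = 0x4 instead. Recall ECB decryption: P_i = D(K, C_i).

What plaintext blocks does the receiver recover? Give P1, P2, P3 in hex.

P1 = 0xA, P2 = 0x7, P3 = 0x9

Only C3 changed, to 0x4. In ECB, a change in C_i affects only P_i. Decrypting the received ciphertext:
P1: D(K, 0x5) = 0xA.
P2: D(K, 0x2) = 0x7.
P3: D(K, 0x4) = 0x9.
Blocks that differ from the original plaintext: P3.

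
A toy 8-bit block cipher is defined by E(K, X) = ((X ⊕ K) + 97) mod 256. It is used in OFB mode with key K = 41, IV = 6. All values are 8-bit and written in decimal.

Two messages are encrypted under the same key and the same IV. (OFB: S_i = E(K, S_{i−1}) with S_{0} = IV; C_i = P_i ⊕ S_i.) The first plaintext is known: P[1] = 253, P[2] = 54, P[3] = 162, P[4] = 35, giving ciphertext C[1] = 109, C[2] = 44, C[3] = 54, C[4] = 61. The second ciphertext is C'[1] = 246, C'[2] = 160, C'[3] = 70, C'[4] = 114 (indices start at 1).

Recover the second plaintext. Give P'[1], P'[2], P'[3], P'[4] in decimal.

P'[1] = 102, P'[2] = 186, P'[3] = 210, P'[4] = 108

In OFB with a reused IV, both messages share the same keystream S_i, so C_i ⊕ C'_i = P_i ⊕ P'_i and thus P'_i = P_i ⊕ C_i ⊕ C'_i.
P'[1]: 253 ⊕ 109 ⊕ 246 = 102.
P'[2]: 54 ⊕ 44 ⊕ 160 = 186.
P'[3]: 162 ⊕ 54 ⊕ 70 = 210.
P'[4]: 35 ⊕ 61 ⊕ 114 = 108.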